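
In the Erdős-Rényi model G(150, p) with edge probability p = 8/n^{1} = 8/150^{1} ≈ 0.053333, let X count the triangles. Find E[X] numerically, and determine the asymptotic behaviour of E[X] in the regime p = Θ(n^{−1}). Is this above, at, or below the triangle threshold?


Number of potential triangles: C(150, 3) = 551300.
Each occurs with probability p³ ≈ (0.053333)³ ≈ 1.5170370e-04.
By linearity: E[X] = C(150, 3)·p³ ≈ 551300 · 1.5170370e-04 ≈ 83.63425.
Here α = 1, so p = 8/n is exactly at the triangle threshold p ~ 1/n. Asymptotically E[X] → c³/6 = 8³/6 = 256/3 ≈ 85.33333, a bounded constant. In this regime the triangle count is asymptotically Poisson(c³/6).

E[X] ≈ 83.63425; in regime p = Θ(1/n^{1}) E[X] stays bounded (at the triangle threshold p ~ 1/n).


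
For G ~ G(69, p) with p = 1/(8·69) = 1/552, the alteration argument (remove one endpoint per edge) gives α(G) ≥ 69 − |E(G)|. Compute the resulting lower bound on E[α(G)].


E[|E(G)|] = C(69, 2)·p = 2346 · (1/552) = 17/4.
E[α(G)] ≥ n − E[|E(G)|] = 69 − 17/4 = 259/4.
Numerically: ≈ 64.7500.
(This is only a lower bound; the true E[α(G)] may be larger.)

E[α(G)] ≥ 259/4 ≈ 64.7500.


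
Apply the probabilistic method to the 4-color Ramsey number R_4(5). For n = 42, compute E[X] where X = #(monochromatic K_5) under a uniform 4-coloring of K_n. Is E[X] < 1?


E[X] = C(42, 5) · 4^{1 − 10} = 850668 · 4^{−9} = 850668/262144.
As a reduced fraction: E[X] = 212667/65536 ≈ 3.2450409.
Is E[X] < 1? NO.
Since E[X] ≥ 1, the first-moment bound is inconclusive at n = 42; it does NOT by itself certify R_4(5) > 42.

E[X] = 212667/65536 ≈ 3.2450409; E[X] ≥ 1; first-moment method inconclusive here.


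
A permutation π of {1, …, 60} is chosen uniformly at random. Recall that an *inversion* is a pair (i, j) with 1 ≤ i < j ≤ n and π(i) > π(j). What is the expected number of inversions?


Write X = Σ X_I over the C(60, 2) = 1770 pairs i < j, with X_I the indicator of one inversion.
There are 1770 indicators.
For each fixed pair i < j, the values π(i) and π(j) are two distinct elements of {1, …, 60} in uniformly random order; by symmetry P[π(i) > π(j)] = 1/2.
By linearity: E[X] = 1770 · (1/2) = C(60, 2) · (1/2) = 1770/2 = 885 ≈ 885.000000.

E[X] = 885 = 885.000000.


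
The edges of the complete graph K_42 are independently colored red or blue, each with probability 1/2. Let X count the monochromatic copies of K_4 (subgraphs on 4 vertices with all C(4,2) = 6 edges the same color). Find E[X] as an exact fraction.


Let X = Σ_S X_S over the C(42, 4) = 111930 subsets S of size 4, where X_S = 1 if the K_4 on S is monochromatic.
For a fixed S, the K_4 on S has C(4, 2) = 6 edges. P[all 6 edges red] = (1/2)^6, and likewise for blue, so P[monochromatic] = 2·(1/2)^6 = 2^{1 − 6} = 1/32.
By linearity: E[X] = C(42, 4) · 2^{1 − 6} = 111930 · 1/32 = 55965/16.
Numerically: E[X] ≈ 3497.8125.

E[X] = C(42,4)·2^(1−C(4,2)) = 55965/16 ≈ 3497.8125.


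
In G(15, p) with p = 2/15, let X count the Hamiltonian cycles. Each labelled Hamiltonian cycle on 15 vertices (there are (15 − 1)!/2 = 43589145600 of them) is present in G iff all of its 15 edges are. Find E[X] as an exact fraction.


K_15 has (15 − 1)!/2 = 43589145600 labelled Hamiltonian cycles.
For each such Hamiltonian cycle H, let X_H = 1 if all 15 edges of H are present in G. Then P[X_H = 1] = p^{15} = (2/15)^{15} = 32768/437893890380859375.
By linearity: E[X] = Σ_H E[X_H] = 43589145600 · p^{15} = 43589145600 · 32768/437893890380859375 = 235115905024/72081298828125.
Numerically: E[X] ≈ 0.003262.

E[X] = 43589145600 · (2/15)^{15} = 235115905024/72081298828125 ≈ 0.003262.


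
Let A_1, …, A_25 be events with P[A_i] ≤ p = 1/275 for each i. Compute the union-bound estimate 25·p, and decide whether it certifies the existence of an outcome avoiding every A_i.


Union bound: P[∪_{i=1}^{25} A_i] ≤ Σ_i P[A_i] ≤ 25·p = 25·(1/275) = 1/11.
Numerically: 1/11 ≈ 0.09091.
Is 1/11 < 1? YES.
Since P[∪ A_i] ≤ 1/11 < 1, the complement has P[∩ A_i^c] ≥ 1 − 1/11 = 10/11 > 0, so some outcome avoids every A_i.

25·p = 1/11 ≈ 0.09091; existence CERTIFIED by the union bound.


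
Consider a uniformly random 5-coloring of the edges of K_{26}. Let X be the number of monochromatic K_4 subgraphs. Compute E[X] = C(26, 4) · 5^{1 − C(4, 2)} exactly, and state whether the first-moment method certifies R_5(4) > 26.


E[X] = C(26, 4) · 5^{1 − 6} = 14950 · 5^{−5} = 14950/3125.
As a reduced fraction: E[X] = 598/125 ≈ 4.784.
Is E[X] < 1? NO.
Since E[X] ≥ 1, the first-moment bound is inconclusive at n = 26; it does NOT by itself certify R_5(4) > 26.

E[X] = 598/125 ≈ 4.784; E[X] ≥ 1; first-moment method inconclusive here.


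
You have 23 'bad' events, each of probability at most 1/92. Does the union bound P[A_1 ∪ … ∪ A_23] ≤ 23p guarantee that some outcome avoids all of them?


Union bound: P[∪_{i=1}^{23} A_i] ≤ Σ_i P[A_i] ≤ 23·p = 23·(1/92) = 1/4.
Numerically: 1/4 ≈ 0.2500.
Is 1/4 < 1? YES.
Since P[∪ A_i] ≤ 1/4 < 1, the complement has P[∩ A_i^c] ≥ 1 − 1/4 = 3/4 > 0, so some outcome avoids every A_i.

23·p = 1/4 ≈ 0.2500; existence CERTIFIED by the union bound.


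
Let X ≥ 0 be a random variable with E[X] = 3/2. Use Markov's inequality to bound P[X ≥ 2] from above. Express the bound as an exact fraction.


μ = E[X] = 3/2, a = 2.
Markov: P[X ≥ 2] ≤ μ/a = (3/2)/2 = 3/4.
Numerically: ≈ 0.750000.
(Since a = 2 > μ = 1.500000, the bound 3/4 is < 1 and informative.)

P[X ≥ 2] ≤ 3/4 ≈ 0.750000.


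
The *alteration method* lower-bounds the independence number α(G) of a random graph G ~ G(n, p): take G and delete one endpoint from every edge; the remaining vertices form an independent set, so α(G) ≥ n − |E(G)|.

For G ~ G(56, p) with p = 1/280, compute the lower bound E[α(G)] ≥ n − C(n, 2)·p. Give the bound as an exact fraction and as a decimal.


E[|E(G)|] = C(56, 2)·p = 1540 · (1/280) = 11/2.
E[α(G)] ≥ n − E[|E(G)|] = 56 − 11/2 = 101/2.
Numerically: ≈ 50.500000.
(This is only a lower bound; the true E[α(G)] may be larger.)

E[α(G)] ≥ 101/2 ≈ 50.500000.


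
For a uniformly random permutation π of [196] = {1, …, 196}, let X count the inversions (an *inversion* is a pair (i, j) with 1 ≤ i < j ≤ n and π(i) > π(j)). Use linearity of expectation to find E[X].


Write X = Σ X_I over the C(196, 2) = 19110 pairs i < j, with X_I the indicator of one inversion.
There are 19110 indicators.
For each fixed pair i < j, the values π(i) and π(j) are two distinct elements of {1, …, 196} in uniformly random order; by symmetry P[π(i) > π(j)] = 1/2.
By linearity: E[X] = 19110 · (1/2) = C(196, 2) · (1/2) = 19110/2 = 9555 ≈ 9555.00000.

E[X] = 9555 = 9555.00000.


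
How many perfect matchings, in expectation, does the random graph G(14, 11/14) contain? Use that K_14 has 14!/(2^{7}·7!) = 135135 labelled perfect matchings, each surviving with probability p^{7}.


K_14 has 14!/(2^{7}·7!) = 135135 labelled perfect matchings.
For each such perfect matching H, let X_H = 1 if all 7 edges of H are present in G. Then P[X_H = 1] = p^{7} = (11/14)^{7} = 19487171/105413504.
By linearity: E[X] = Σ_H E[X_H] = 135135 · p^{7} = 135135 · 19487171/105413504 = 376199836155/15059072.
Numerically: E[X] ≈ 24982.

E[X] = 135135 · (11/14)^{7} = 376199836155/15059072 ≈ 24982.


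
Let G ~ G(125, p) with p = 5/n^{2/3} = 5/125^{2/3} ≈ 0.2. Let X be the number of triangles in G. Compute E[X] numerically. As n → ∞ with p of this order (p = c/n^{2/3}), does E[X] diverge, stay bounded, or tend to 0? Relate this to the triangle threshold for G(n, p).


Number of potential triangles: C(125, 3) = 317750.
Each occurs with probability p³ ≈ (0.2)³ ≈ 8.000000e-03.
By linearity: E[X] = C(125, 3)·p³ ≈ 317750 · 8.000000e-03 ≈ 2542.0000.
Since α = 2/3 < 1, p = c/n^{2/3} ≫ 1/n is above the triangle threshold p ~ 1/n. Asymptotically E[X] ~ (c³/6)·n^{3(1−α)} = (5³/6)·n^{1} → ∞; triangles are abundant w.h.p.

E[X] ≈ 2542.0000; in regime p = Θ(1/n^{2/3}) E[X] diverges (above the triangle threshold p ~ 1/n).


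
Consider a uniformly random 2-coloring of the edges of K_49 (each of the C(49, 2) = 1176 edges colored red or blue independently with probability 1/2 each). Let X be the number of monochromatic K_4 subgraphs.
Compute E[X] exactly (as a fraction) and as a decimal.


Let X = Σ_S X_S over the C(49, 4) = 211876 subsets S of size 4, where X_S = 1 if the K_4 on S is monochromatic.
For a fixed S, the K_4 on S has C(4, 2) = 6 edges. P[all 6 edges red] = (1/2)^6, and likewise for blue, so P[monochromatic] = 2·(1/2)^6 = 2^{1 − 6} = 1/32.
By linearity: E[X] = C(49, 4) · 2^{1 − 6} = 211876 · 1/32 = 52969/8.
Numerically: E[X] ≈ 6621.125.

E[X] = C(49,4)·2^(1−C(4,2)) = 52969/8 ≈ 6621.125.


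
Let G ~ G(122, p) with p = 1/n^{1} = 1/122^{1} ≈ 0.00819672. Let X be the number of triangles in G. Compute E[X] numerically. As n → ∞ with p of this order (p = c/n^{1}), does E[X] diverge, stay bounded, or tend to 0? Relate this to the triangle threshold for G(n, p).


Number of potential triangles: C(122, 3) = 295240.
Each occurs with probability p³ ≈ (0.00819672)³ ≈ 5.50706887e-07.
By linearity: E[X] = C(122, 3)·p³ ≈ 295240 · 5.50706887e-07 ≈ 0.162591.
Here α = 1, so p = 1/n is exactly at the triangle threshold p ~ 1/n. Asymptotically E[X] → c³/6 = 1³/6 = 1/6 ≈ 0.166667, a bounded constant. In this regime the triangle count is asymptotically Poisson(c³/6).

E[X] ≈ 0.162591; in regime p = Θ(1/n^{1}) E[X] stays bounded (at the triangle threshold p ~ 1/n).


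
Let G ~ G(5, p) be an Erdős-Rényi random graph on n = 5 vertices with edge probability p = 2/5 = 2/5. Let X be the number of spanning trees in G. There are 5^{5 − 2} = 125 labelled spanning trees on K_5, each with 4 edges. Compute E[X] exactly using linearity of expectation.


K_5 has 5^{5 − 2} = 125 labelled spanning trees.
For each such spanning tree H, let X_H = 1 if all 4 edges of H are present in G. Then P[X_H = 1] = p^{4} = (2/5)^{4} = 16/625.
By linearity: E[X] = Σ_H E[X_H] = 125 · p^{4} = 125 · 16/625 = 16/5.
Numerically: E[X] ≈ 3.2.

E[X] = 125 · (2/5)^{4} = 16/5 ≈ 3.2.


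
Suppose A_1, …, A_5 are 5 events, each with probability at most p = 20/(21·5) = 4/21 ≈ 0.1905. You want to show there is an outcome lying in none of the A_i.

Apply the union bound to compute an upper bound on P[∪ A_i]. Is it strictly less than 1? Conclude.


Union bound: P[∪_{i=1}^{5} A_i] ≤ Σ_i P[A_i] ≤ 5·p = 5·(4/21) = 20/21.
Numerically: 20/21 ≈ 0.9524.
Is 20/21 < 1? YES.
Since P[∪ A_i] ≤ 20/21 < 1, the complement has P[∩ A_i^c] ≥ 1 − 20/21 = 1/21 > 0, so some outcome avoids every A_i.

5·p = 20/21 ≈ 0.9524; existence CERTIFIED by the union bound.


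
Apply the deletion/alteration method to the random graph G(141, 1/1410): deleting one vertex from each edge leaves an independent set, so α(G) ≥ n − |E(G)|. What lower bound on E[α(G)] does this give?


E[|E(G)|] = C(141, 2)·p = 9870 · (1/1410) = 7.
E[α(G)] ≥ n − E[|E(G)|] = 141 − 7 = 134.
Numerically: ≈ 134.000.
(This is only a lower bound; the true E[α(G)] may be larger.)

E[α(G)] ≥ 134 ≈ 134.000.


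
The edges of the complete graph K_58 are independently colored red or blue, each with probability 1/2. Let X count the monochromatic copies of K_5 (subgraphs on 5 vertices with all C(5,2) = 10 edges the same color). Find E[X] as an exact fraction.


Let X = Σ_S X_S over the C(58, 5) = 4582116 subsets S of size 5, where X_S = 1 if the K_5 on S is monochromatic.
For a fixed S, the K_5 on S has C(5, 2) = 10 edges. P[all 10 edges red] = (1/2)^10, and likewise for blue, so P[monochromatic] = 2·(1/2)^10 = 2^{1 − 10} = 1/512.
By linearity of expectation: E[X] = C(58, 5) · 2^{1 − 10} = 4582116 · 1/512 = 1145529/128.
Numerically: E[X] ≈ 8949.4453.

E[X] = C(58,5)·2^(1−C(5,2)) = 1145529/128 ≈ 8949.4453.


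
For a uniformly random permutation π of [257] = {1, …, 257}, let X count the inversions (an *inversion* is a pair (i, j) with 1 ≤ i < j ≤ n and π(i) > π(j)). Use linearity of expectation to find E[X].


Write X = Σ X_I over the C(257, 2) = 32896 pairs i < j, with X_I the indicator of one inversion.
There are 32896 indicators.
For each fixed pair i < j, the values π(i) and π(j) are two distinct elements of {1, …, 257} in uniformly random order; by symmetry P[π(i) > π(j)] = 1/2.
By linearity: E[X] = 32896 · (1/2) = C(257, 2) · (1/2) = 32896/2 = 16448 ≈ 16448.000000.

E[X] = 16448 = 16448.000000.


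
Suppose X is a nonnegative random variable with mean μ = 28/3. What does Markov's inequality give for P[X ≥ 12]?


μ = E[X] = 28/3, a = 12.
Markov: P[X ≥ 12] ≤ μ/a = (28/3)/12 = 7/9.
Numerically: ≈ 0.777778.
(Since a = 12 > μ = 9.333333, the bound 7/9 is < 1 and informative.)

P[X ≥ 12] ≤ 7/9 ≈ 0.777778.


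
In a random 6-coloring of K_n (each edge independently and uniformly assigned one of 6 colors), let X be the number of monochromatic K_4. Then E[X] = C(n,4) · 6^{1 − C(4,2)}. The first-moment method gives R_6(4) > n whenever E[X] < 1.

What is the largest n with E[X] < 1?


We need C(n, 4) · 6^{1 − 6} < 1, i.e. C(n, 4) < 6^{6 − 1} = 7776.
Check values of n near the boundary:
  n = 20: C(20, 4) = 4845; 4845 < 7776? YES
  n = 21: C(21, 4) = 5985; 5985 < 7776? YES
  n = 22: C(22, 4) = 7315; 7315 < 7776? YES
  n = 23: C(23, 4) = 8855; 8855 < 7776? NO
The largest n with C(n, 4) < 7776 is n = 22 (where E[X] = 7315/7776 ≈ 0.9407150). Hence R_6(4) > 22, i.e. R_6(4) ≥ 23.

Largest n = 22; hence R_6(4) > 22.


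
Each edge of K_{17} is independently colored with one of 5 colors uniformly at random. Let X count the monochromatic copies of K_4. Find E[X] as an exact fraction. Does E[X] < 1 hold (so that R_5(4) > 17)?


E[X] = C(17, 4) · 5^{1 − 6} = 2380 · 5^{−5} = 2380/3125.
As a reduced fraction: E[X] = 476/625 ≈ 0.761600.
Is E[X] < 1? YES.
Since E[X] < 1, there exists a 5-coloring of K_{17} with no monochromatic K_4; hence R_5(4) > 17.

E[X] = 476/625 ≈ 0.761600; E[X] < 1, so R_5(4) > 17.


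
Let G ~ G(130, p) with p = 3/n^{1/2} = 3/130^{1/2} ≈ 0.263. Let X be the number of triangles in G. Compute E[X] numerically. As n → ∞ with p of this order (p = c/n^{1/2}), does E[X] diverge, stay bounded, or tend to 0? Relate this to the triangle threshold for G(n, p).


Number of potential triangles: C(130, 3) = 357760.
Each occurs with probability p³ ≈ (0.263)³ ≈ 1.82158e-02.
By linearity: E[X] = C(130, 3)·p³ ≈ 357760 · 1.82158e-02 ≈ 6516.892.
Since α = 1/2 < 1, p = c/n^{1/2} ≫ 1/n is above the triangle threshold p ~ 1/n. Asymptotically E[X] ~ (c³/6)·n^{3(1−α)} = (3³/6)·n^{1.5} → ∞; triangles are abundant w.h.p.

E[X] ≈ 6516.892; in regime p = Θ(1/n^{1/2}) E[X] diverges (above the triangle threshold p ~ 1/n).


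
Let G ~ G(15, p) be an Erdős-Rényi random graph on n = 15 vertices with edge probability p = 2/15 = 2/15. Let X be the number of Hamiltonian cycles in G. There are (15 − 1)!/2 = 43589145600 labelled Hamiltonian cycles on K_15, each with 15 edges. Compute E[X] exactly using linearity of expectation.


K_15 has (15 − 1)!/2 = 43589145600 labelled Hamiltonian cycles.
For each such Hamiltonian cycle H, let X_H = 1 if all 15 edges of H are present in G. Then P[X_H = 1] = p^{15} = (2/15)^{15} = 32768/437893890380859375.
By linearity of expectation: E[X] = Σ_H E[X_H] = 43589145600 · p^{15} = 43589145600 · 32768/437893890380859375 = 235115905024/72081298828125.
Numerically: E[X] ≈ 0.00326.

E[X] = 43589145600 · (2/15)^{15} = 235115905024/72081298828125 ≈ 0.00326.


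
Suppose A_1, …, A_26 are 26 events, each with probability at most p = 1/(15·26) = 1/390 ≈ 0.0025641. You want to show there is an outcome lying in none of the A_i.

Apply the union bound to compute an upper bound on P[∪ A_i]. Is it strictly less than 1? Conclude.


Union bound: P[∪_{i=1}^{26} A_i] ≤ Σ_i P[A_i] ≤ 26·p = 26·(1/390) = 1/15.
Numerically: 1/15 ≈ 0.0666667.
Is 1/15 < 1? YES.
Since P[∪ A_i] ≤ 1/15 < 1, the complement has P[∩ A_i^c] ≥ 1 − 1/15 = 14/15 > 0, so some outcome avoids every A_i.

26·p = 1/15 ≈ 0.0666667; existence CERTIFIED by the union bound.


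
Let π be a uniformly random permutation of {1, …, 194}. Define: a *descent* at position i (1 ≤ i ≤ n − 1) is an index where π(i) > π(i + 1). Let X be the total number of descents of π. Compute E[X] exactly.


Write X = Σ X_I over i = 1, …, 193, with X_I the indicator of one descent.
There are 193 indicators.
For each fixed i, the pair (π(i), π(i+1)) is a uniformly random ordered pair of distinct values from {1, …, 194}; by symmetry P[π(i) > π(i+1)] = 1/2.
By linearity: E[X] = 193 · (1/2) = (194 − 1) · (1/2) = 193/2 ≈ 96.5000.

E[X] = 193/2 = 96.5000.


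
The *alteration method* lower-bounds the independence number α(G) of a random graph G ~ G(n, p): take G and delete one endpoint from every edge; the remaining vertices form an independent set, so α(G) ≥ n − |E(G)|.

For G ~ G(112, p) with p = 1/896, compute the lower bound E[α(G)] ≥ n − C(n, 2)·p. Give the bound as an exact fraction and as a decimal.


E[|E(G)|] = C(112, 2)·p = 6216 · (1/896) = 111/16.
E[α(G)] ≥ n − E[|E(G)|] = 112 − 111/16 = 1681/16.
Numerically: ≈ 105.062.
(This is only a lower bound; the true E[α(G)] may be larger.)

E[α(G)] ≥ 1681/16 ≈ 105.062.


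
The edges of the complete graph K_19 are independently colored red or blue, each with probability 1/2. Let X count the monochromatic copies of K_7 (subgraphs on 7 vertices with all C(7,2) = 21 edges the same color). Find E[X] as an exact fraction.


Let X = Σ_S X_S over the C(19, 7) = 50388 subsets S of size 7, where X_S = 1 if the K_7 on S is monochromatic.
For a fixed S, the K_7 on S has C(7, 2) = 21 edges. P[all 21 edges red] = (1/2)^21, and likewise for blue, so P[monochromatic] = 2·(1/2)^21 = 2^{1 − 21} = 1/1048576.
Summing: E[X] = C(19, 7) · 2^{1 − 21} = 50388 · 1/1048576 = 12597/262144.
Numerically: E[X] ≈ 0.0481.

E[X] = C(19,7)·2^(1−C(7,2)) = 12597/262144 ≈ 0.0481.


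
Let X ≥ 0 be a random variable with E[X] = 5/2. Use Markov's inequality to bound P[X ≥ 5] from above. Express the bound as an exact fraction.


μ = E[X] = 5/2, a = 5.
Markov: P[X ≥ 5] ≤ μ/a = (5/2)/5 = 1/2.
Numerically: ≈ 0.5000.
(Since a = 5 > μ = 2.5000, the bound 1/2 is < 1 and informative.)

P[X ≥ 5] ≤ 1/2 ≈ 0.5000.


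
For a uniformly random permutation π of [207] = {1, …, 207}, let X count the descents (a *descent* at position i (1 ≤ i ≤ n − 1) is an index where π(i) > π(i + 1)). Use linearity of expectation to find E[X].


Write X = Σ X_I over i = 1, …, 206, with X_I the indicator of one descent.
There are 206 indicators.
For each fixed i, the pair (π(i), π(i+1)) is a uniformly random ordered pair of distinct values from {1, …, 207}; by symmetry P[π(i) > π(i+1)] = 1/2.
By linearity: E[X] = 206 · (1/2) = (207 − 1) · (1/2) = 103 ≈ 103.000.

E[X] = 103 = 103.000.


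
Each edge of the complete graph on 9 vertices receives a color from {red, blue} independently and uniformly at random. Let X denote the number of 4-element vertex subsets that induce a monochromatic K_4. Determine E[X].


Let X = Σ_S X_S over the C(9, 4) = 126 subsets S of size 4, where X_S = 1 if the K_4 on S is monochromatic.
For a fixed S, the K_4 on S has C(4, 2) = 6 edges. P[all 6 edges red] = (1/2)^6, and likewise for blue, so P[monochromatic] = 2·(1/2)^6 = 2^{1 − 6} = 1/32.
By linearity: E[X] = C(9, 4) · 2^{1 − 6} = 126 · 1/32 = 63/16.
Numerically: E[X] ≈ 3.938.

E[X] = C(9,4)·2^(1−C(4,2)) = 63/16 ≈ 3.938.


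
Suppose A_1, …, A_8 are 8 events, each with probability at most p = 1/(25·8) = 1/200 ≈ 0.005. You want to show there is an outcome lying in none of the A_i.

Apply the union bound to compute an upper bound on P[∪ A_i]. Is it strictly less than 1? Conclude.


Union bound: P[∪_{i=1}^{8} A_i] ≤ Σ_i P[A_i] ≤ 8·p = 8·(1/200) = 1/25.
Numerically: 1/25 ≈ 0.040.
Is 1/25 < 1? YES.
Since P[∪ A_i] ≤ 1/25 < 1, the complement has P[∩ A_i^c] ≥ 1 − 1/25 = 24/25 > 0, so some outcome avoids every A_i.

8·p = 1/25 ≈ 0.040; existence CERTIFIED by the union bound.


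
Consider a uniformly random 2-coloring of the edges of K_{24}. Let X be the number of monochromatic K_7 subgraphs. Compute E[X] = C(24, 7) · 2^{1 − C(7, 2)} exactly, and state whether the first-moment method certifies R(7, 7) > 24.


E[X] = C(24, 7) · 2^{1 − 21} = 346104 · 2^{−20} = 346104/1048576.
As a reduced fraction: E[X] = 43263/131072 ≈ 0.330070.
Is E[X] < 1? YES.
Since E[X] < 1, there exists a 2-coloring of K_{24} with no monochromatic K_7; hence R(7, 7) > 24.

E[X] = 43263/131072 ≈ 0.330070; E[X] < 1, so R(7, 7) > 24.


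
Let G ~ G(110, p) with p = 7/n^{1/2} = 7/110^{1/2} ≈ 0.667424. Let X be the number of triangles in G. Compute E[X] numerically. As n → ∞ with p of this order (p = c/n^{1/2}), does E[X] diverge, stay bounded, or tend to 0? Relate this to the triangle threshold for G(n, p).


Number of potential triangles: C(110, 3) = 215820.
Each occurs with probability p³ ≈ (0.667424)³ ≈ 2.97306971e-01.
By linearity: E[X] = C(110, 3)·p³ ≈ 215820 · 2.97306971e-01 ≈ 64164.790483.
Since α = 1/2 < 1, p = c/n^{1/2} ≫ 1/n is above the triangle threshold p ~ 1/n. Asymptotically E[X] ~ (c³/6)·n^{3(1−α)} = (7³/6)·n^{1.5} → ∞; triangles are abundant w.h.p.

E[X] ≈ 64164.790483; in regime p = Θ(1/n^{1/2}) E[X] diverges (above the triangle threshold p ~ 1/n).


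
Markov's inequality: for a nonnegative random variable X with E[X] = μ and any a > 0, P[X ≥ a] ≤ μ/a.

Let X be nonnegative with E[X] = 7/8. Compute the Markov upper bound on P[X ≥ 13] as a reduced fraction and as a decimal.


μ = E[X] = 7/8, a = 13.
Markov: P[X ≥ 13] ≤ μ/a = (7/8)/13 = 7/104.
Numerically: ≈ 0.06731.
(Since a = 13 > μ = 0.87500, the bound 7/104 is < 1 and informative.)

P[X ≥ 13] ≤ 7/104 ≈ 0.06731.


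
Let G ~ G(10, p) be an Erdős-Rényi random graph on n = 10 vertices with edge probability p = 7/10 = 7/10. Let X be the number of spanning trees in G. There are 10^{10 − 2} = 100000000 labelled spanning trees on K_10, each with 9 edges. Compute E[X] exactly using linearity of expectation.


K_10 has 10^{10 − 2} = 100000000 labelled spanning trees.
For each such spanning tree H, let X_H = 1 if all 9 edges of H are present in G. Then P[X_H = 1] = p^{9} = (7/10)^{9} = 40353607/1000000000.
By linearity: E[X] = Σ_H E[X_H] = 100000000 · p^{9} = 100000000 · 40353607/1000000000 = 40353607/10.
Numerically: E[X] ≈ 4.0354e+06.

E[X] = 100000000 · (7/10)^{9} = 40353607/10 ≈ 4.0354e+06.


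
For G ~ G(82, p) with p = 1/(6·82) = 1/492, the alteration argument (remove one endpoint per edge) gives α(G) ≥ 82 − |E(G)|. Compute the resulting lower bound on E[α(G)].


E[|E(G)|] = C(82, 2)·p = 3321 · (1/492) = 27/4.
E[α(G)] ≥ n − E[|E(G)|] = 82 − 27/4 = 301/4.
Numerically: ≈ 75.2500.
(This is only a lower bound; the true E[α(G)] may be larger.)

E[α(G)] ≥ 301/4 ≈ 75.2500.


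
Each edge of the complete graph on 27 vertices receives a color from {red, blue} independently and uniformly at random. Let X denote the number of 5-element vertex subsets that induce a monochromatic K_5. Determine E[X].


Let X = Σ_S X_S over the C(27, 5) = 80730 subsets S of size 5, where X_S = 1 if the K_5 on S is monochromatic.
For a fixed S, the K_5 on S has C(5, 2) = 10 edges. P[all 10 edges red] = (1/2)^10, and likewise for blue, so P[monochromatic] = 2·(1/2)^10 = 2^{1 − 10} = 1/512.
By linearity: E[X] = C(27, 5) · 2^{1 − 10} = 80730 · 1/512 = 40365/256.
Numerically: E[X] ≈ 157.675781.

E[X] = C(27,5)·2^(1−C(5,2)) = 40365/256 ≈ 157.675781.


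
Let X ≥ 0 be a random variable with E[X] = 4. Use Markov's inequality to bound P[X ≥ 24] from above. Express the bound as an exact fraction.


μ = E[X] = 4, a = 24.
Markov: P[X ≥ 24] ≤ μ/a = (4)/24 = 1/6.
Numerically: ≈ 0.16667.
(Since a = 24 > μ = 4.00000, the bound 1/6 is < 1 and informative.)

P[X ≥ 24] ≤ 1/6 ≈ 0.16667.


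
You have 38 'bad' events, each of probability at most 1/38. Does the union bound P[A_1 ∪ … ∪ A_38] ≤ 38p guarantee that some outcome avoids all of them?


Union bound: P[∪_{i=1}^{38} A_i] ≤ Σ_i P[A_i] ≤ 38·p = 38·(1/38) = 1.
Numerically: 1 ≈ 1.000.
Is 1 < 1? NO.
Since the bound 1 is ≥ 1, the union bound is uninformative here; it does NOT by itself certify existence.

38·p = 1 ≈ 1.000; existence NOT certified by the union bound.


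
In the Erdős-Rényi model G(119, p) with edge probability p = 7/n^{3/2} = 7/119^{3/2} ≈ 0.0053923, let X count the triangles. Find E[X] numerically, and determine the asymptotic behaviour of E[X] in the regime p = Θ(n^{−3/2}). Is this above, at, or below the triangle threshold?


Number of potential triangles: C(119, 3) = 273819.
Each occurs with probability p³ ≈ (0.0053923)³ ≈ 1.5679521e-07.
By linearity: E[X] = C(119, 3)·p³ ≈ 273819 · 1.5679521e-07 ≈ 0.04293.
Since α = 3/2 > 1, p = c/n^{3/2} = o(1/n) is below the triangle threshold p ~ 1/n. Asymptotically E[X] ~ (c³/6)·n^{3(1−α)} = (7³/6)·n^{-1.5} → 0, so by Markov's inequality G has no triangles w.h.p.

E[X] ≈ 0.04293; in regime p = Θ(1/n^{3/2}) E[X] tends to 0 (below the triangle threshold p ~ 1/n).


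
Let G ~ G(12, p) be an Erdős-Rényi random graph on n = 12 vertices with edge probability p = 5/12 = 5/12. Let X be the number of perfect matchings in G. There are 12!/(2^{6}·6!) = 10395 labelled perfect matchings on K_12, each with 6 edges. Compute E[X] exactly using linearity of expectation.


K_12 has 12!/(2^{6}·6!) = 10395 labelled perfect matchings.
For each such perfect matching H, let X_H = 1 if all 6 edges of H are present in G. Then P[X_H = 1] = p^{6} = (5/12)^{6} = 15625/2985984.
By linearity: E[X] = Σ_H E[X_H] = 10395 · p^{6} = 10395 · 15625/2985984 = 6015625/110592.
Numerically: E[X] ≈ 54.4.

E[X] = 10395 · (5/12)^{6} = 6015625/110592 ≈ 54.4.


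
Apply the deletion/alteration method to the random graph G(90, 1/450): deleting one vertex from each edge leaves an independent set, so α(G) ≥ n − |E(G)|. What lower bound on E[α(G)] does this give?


E[|E(G)|] = C(90, 2)·p = 4005 · (1/450) = 89/10.
E[α(G)] ≥ n − E[|E(G)|] = 90 − 89/10 = 811/10.
Numerically: ≈ 81.1000.
(This is only a lower bound; the true E[α(G)] may be larger.)

E[α(G)] ≥ 811/10 ≈ 81.1000.


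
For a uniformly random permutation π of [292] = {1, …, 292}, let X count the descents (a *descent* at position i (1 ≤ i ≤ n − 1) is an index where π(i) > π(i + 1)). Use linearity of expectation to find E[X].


Write X = Σ X_I over i = 1, …, 291, with X_I the indicator of one descent.
There are 291 indicators.
For each fixed i, the pair (π(i), π(i+1)) is a uniformly random ordered pair of distinct values from {1, …, 292}; by symmetry P[π(i) > π(i+1)] = 1/2.
By linearity: E[X] = 291 · (1/2) = (292 − 1) · (1/2) = 291/2 ≈ 145.50000.

E[X] = 291/2 = 145.50000.


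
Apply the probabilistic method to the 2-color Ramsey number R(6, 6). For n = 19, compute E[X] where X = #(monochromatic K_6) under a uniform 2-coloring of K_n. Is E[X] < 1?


E[X] = C(19, 6) · 2^{1 − 15} = 27132 · 2^{−14} = 27132/16384.
As a reduced fraction: E[X] = 6783/4096 ≈ 1.6560059.
Is E[X] < 1? NO.
Since E[X] ≥ 1, the first-moment bound is inconclusive at n = 19; it does NOT by itself certify R(6, 6) > 19.

E[X] = 6783/4096 ≈ 1.6560059; E[X] ≥ 1; first-moment method inconclusive here.


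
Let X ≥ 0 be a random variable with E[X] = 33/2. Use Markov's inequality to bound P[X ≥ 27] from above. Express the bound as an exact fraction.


μ = E[X] = 33/2, a = 27.
Markov: P[X ≥ 27] ≤ μ/a = (33/2)/27 = 11/18.
Numerically: ≈ 0.611111.
(Since a = 27 > μ = 16.500000, the bound 11/18 is < 1 and informative.)

P[X ≥ 27] ≤ 11/18 ≈ 0.611111.


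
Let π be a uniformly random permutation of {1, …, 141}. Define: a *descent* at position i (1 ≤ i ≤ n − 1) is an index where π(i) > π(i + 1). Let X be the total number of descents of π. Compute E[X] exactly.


Write X = Σ X_I over i = 1, …, 140, with X_I the indicator of one descent.
There are 140 indicators.
For each fixed i, the pair (π(i), π(i+1)) is a uniformly random ordered pair of distinct values from {1, …, 141}; by symmetry P[π(i) > π(i+1)] = 1/2.
By linearity: E[X] = 140 · (1/2) = (141 − 1) · (1/2) = 70 ≈ 70.000000.

E[X] = 70 = 70.000000.


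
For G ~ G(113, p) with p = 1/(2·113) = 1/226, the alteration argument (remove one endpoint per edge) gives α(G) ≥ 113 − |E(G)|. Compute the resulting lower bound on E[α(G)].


E[|E(G)|] = C(113, 2)·p = 6328 · (1/226) = 28.
E[α(G)] ≥ n − E[|E(G)|] = 113 − 28 = 85.
Numerically: ≈ 85.00000.
(This is only a lower bound; the true E[α(G)] may be larger.)

E[α(G)] ≥ 85 ≈ 85.00000.


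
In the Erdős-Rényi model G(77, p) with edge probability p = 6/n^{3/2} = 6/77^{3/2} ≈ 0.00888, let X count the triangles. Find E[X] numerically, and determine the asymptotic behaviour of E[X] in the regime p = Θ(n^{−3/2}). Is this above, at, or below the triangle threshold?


Number of potential triangles: C(77, 3) = 73150.
Each occurs with probability p³ ≈ (0.00888)³ ≈ 7.002377e-07.
By linearity: E[X] = C(77, 3)·p³ ≈ 73150 · 7.002377e-07 ≈ 0.0512.
Since α = 3/2 > 1, p = c/n^{3/2} = o(1/n) is below the triangle threshold p ~ 1/n. Asymptotically E[X] ~ (c³/6)·n^{3(1−α)} = (6³/6)·n^{-1.5} → 0, so by Markov's inequality G has no triangles w.h.p.

E[X] ≈ 0.0512; in regime p = Θ(1/n^{3/2}) E[X] tends to 0 (below the triangle threshold p ~ 1/n).


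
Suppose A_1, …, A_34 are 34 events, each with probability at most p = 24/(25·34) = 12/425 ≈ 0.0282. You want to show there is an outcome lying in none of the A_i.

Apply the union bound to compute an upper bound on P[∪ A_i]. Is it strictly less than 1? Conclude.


Union bound: P[∪_{i=1}^{34} A_i] ≤ Σ_i P[A_i] ≤ 34·p = 34·(12/425) = 24/25.
Numerically: 24/25 ≈ 0.9600.
Is 24/25 < 1? YES.
Since P[∪ A_i] ≤ 24/25 < 1, the complement has P[∩ A_i^c] ≥ 1 − 24/25 = 1/25 > 0, so some outcome avoids every A_i.

34·p = 24/25 ≈ 0.9600; existence CERTIFIED by the union bound.


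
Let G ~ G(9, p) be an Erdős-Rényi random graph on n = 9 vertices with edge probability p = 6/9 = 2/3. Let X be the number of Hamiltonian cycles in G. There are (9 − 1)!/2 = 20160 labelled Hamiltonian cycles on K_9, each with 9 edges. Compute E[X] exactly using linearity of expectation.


K_9 has (9 − 1)!/2 = 20160 labelled Hamiltonian cycles.
For each such Hamiltonian cycle H, let X_H = 1 if all 9 edges of H are present in G. Then P[X_H = 1] = p^{9} = (2/3)^{9} = 512/19683.
Summing the indicators: E[X] = Σ_H E[X_H] = 20160 · p^{9} = 20160 · 512/19683 = 1146880/2187.
Numerically: E[X] ≈ 524.

E[X] = 20160 · (2/3)^{9} = 1146880/2187 ≈ 524.


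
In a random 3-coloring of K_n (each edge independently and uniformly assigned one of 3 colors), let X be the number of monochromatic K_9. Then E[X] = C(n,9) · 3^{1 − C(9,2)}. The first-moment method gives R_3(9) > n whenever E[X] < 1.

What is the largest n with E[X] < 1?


We need C(n, 9) · 3^{1 − 36} < 1, i.e. C(n, 9) < 3^{36 − 1} = 50031545098999707.
Check values of n near the boundary:
  n = 298: C(298, 9) = 45207677551849890; 45207677551849890 < 50031545098999707? YES
  n = 299: C(299, 9) = 46610674441390059; 46610674441390059 < 50031545098999707? YES
  n = 300: C(300, 9) = 48052241692154700; 48052241692154700 < 50031545098999707? YES
  n = 301: C(301, 9) = 49533303936090975; 49533303936090975 < 50031545098999707? YES
  n = 302: C(302, 9) = 51054804739588650; 51054804739588650 < 50031545098999707? NO
  n = 303: C(303, 9) = 52617706925494425; 52617706925494425 < 50031545098999707? NO
  n = 304: C(304, 9) = 54222992899492560; 54222992899492560 < 50031545098999707? NO
The largest n with C(n, 9) < 50031545098999707 is n = 301 (where E[X] = 16511101312030325/16677181699666569 ≈ 0.9900415). Hence R_3(9) > 301, i.e. R_3(9) ≥ 302.

Largest n = 301; hence R_3(9) > 301.


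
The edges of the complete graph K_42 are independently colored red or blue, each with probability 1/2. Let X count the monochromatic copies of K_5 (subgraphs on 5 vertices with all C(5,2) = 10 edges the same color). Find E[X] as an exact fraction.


Let X = Σ_S X_S over the C(42, 5) = 850668 subsets S of size 5, where X_S = 1 if the K_5 on S is monochromatic.
For a fixed S, the K_5 on S has C(5, 2) = 10 edges. P[all 10 edges red] = (1/2)^10, and likewise for blue, so P[monochromatic] = 2·(1/2)^10 = 2^{1 − 10} = 1/512.
By linearity of expectation: E[X] = C(42, 5) · 2^{1 − 10} = 850668 · 1/512 = 212667/128.
Numerically: E[X] ≈ 1661.4609.

E[X] = C(42,5)·2^(1−C(5,2)) = 212667/128 ≈ 1661.4609.


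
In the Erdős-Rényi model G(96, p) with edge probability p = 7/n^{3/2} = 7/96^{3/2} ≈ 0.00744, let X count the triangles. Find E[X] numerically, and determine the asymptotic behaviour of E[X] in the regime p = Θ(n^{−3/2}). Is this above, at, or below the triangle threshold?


Number of potential triangles: C(96, 3) = 142880.
Each occurs with probability p³ ≈ (0.00744)³ ≈ 4.12167e-07.
By linearity: E[X] = C(96, 3)·p³ ≈ 142880 · 4.12167e-07 ≈ 0.059.
Since α = 3/2 > 1, p = c/n^{3/2} = o(1/n) is below the triangle threshold p ~ 1/n. Asymptotically E[X] ~ (c³/6)·n^{3(1−α)} = (7³/6)·n^{-1.5} → 0, so by Markov's inequality G has no triangles w.h.p.

E[X] ≈ 0.059; in regime p = Θ(1/n^{3/2}) E[X] tends to 0 (below the triangle threshold p ~ 1/n).


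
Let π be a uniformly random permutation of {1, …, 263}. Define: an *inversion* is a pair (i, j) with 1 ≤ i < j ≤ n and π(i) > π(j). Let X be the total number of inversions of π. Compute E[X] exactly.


Write X = Σ X_I over the C(263, 2) = 34453 pairs i < j, with X_I the indicator of one inversion.
There are 34453 indicators.
For each fixed pair i < j, the values π(i) and π(j) are two distinct elements of {1, …, 263} in uniformly random order; by symmetry P[π(i) > π(j)] = 1/2.
By linearity: E[X] = 34453 · (1/2) = C(263, 2) · (1/2) = 34453/2 = 34453/2 ≈ 17226.50000.

E[X] = 34453/2 = 17226.50000.


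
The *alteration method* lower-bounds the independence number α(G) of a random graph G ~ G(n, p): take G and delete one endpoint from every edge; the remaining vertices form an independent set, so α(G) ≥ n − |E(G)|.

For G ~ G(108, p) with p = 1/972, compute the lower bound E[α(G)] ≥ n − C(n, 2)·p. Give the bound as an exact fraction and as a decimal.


E[|E(G)|] = C(108, 2)·p = 5778 · (1/972) = 107/18.
E[α(G)] ≥ n − E[|E(G)|] = 108 − 107/18 = 1837/18.
Numerically: ≈ 102.0556.
(This is only a lower bound; the true E[α(G)] may be larger.)

E[α(G)] ≥ 1837/18 ≈ 102.0556.


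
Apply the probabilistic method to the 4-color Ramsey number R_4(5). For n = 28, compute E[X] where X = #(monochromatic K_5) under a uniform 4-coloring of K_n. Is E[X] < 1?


E[X] = C(28, 5) · 4^{1 − 10} = 98280 · 4^{−9} = 98280/262144.
As a reduced fraction: E[X] = 12285/32768 ≈ 0.3749084.
Is E[X] < 1? YES.
Since E[X] < 1, there exists a 4-coloring of K_{28} with no monochromatic K_5; hence R_4(5) > 28.

E[X] = 12285/32768 ≈ 0.3749084; E[X] < 1, so R_4(5) > 28.


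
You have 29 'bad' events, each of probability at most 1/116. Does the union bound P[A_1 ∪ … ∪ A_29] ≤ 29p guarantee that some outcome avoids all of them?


Union bound: P[∪_{i=1}^{29} A_i] ≤ Σ_i P[A_i] ≤ 29·p = 29·(1/116) = 1/4.
Numerically: 1/4 ≈ 0.2500000.
Is 1/4 < 1? YES.
Since P[∪ A_i] ≤ 1/4 < 1, the complement has P[∩ A_i^c] ≥ 1 − 1/4 = 3/4 > 0, so some outcome avoids every A_i.

29·p = 1/4 ≈ 0.2500000; existence CERTIFIED by the union bound.


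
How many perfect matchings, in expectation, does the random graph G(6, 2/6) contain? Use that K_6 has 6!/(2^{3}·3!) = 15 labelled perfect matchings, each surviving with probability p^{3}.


K_6 has 6!/(2^{3}·3!) = 15 labelled perfect matchings.
For each such perfect matching H, let X_H = 1 if all 3 edges of H are present in G. Then P[X_H = 1] = p^{3} = (1/3)^{3} = 1/27.
By linearity of expectation: E[X] = Σ_H E[X_H] = 15 · p^{3} = 15 · 1/27 = 5/9.
Numerically: E[X] ≈ 0.55556.

E[X] = 15 · (1/3)^{3} = 5/9 ≈ 0.55556.


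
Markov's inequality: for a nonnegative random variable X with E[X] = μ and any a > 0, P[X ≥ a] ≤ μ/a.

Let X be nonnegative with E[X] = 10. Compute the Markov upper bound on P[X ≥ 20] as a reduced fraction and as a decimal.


μ = E[X] = 10, a = 20.
Markov: P[X ≥ 20] ≤ μ/a = (10)/20 = 1/2.
Numerically: ≈ 0.500.
(Since a = 20 > μ = 10.000, the bound 1/2 is < 1 and informative.)

P[X ≥ 20] ≤ 1/2 ≈ 0.500.


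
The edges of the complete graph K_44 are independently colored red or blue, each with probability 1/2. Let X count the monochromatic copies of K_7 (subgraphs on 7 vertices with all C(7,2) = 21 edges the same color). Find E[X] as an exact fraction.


Let X = Σ_S X_S over the C(44, 7) = 38320568 subsets S of size 7, where X_S = 1 if the K_7 on S is monochromatic.
For a fixed S, the K_7 on S has C(7, 2) = 21 edges. P[all 21 edges red] = (1/2)^21, and likewise for blue, so P[monochromatic] = 2·(1/2)^21 = 2^{1 − 21} = 1/1048576.
Summing: E[X] = C(44, 7) · 2^{1 − 21} = 38320568 · 1/1048576 = 4790071/131072.
Numerically: E[X] ≈ 36.545341.

E[X] = C(44,7)·2^(1−C(7,2)) = 4790071/131072 ≈ 36.545341.


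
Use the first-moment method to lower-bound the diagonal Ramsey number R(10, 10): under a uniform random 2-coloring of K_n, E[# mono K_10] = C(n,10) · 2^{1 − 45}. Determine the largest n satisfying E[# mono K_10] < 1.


We need C(n, 10) · 2^{1 − 45} < 1, i.e. C(n, 10) < 2^{45 − 1} = 17592186044416.
Check values of n near the boundary:
  n = 99: C(99, 10) = 15579278510796; 15579278510796 < 17592186044416? YES
  n = 100: C(100, 10) = 17310309456440; 17310309456440 < 17592186044416? YES
  n = 101: C(101, 10) = 19212541264840; 19212541264840 < 17592186044416? NO
The largest n with C(n, 10) < 17592186044416 is n = 100 (where E[X] = 2163788682055/2199023255552 ≈ 0.9839772). Hence R(10, 10) > 100, i.e. R(10, 10) ≥ 101.

Largest n = 100; hence R(10, 10) > 100.


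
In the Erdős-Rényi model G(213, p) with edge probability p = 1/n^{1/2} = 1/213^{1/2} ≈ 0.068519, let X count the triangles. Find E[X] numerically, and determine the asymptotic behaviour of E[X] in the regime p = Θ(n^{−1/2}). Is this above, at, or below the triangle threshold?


Number of potential triangles: C(213, 3) = 1587986.
Each occurs with probability p³ ≈ (0.068519)³ ≈ 3.2168484e-04.
By linearity: E[X] = C(213, 3)·p³ ≈ 1587986 · 3.2168484e-04 ≈ 510.83102.
Since α = 1/2 < 1, p = c/n^{1/2} ≫ 1/n is above the triangle threshold p ~ 1/n. Asymptotically E[X] ~ (c³/6)·n^{3(1−α)} = (1³/6)·n^{1.5} → ∞; triangles are abundant w.h.p.

E[X] ≈ 510.83102; in regime p = Θ(1/n^{1/2}) E[X] diverges (above the triangle threshold p ~ 1/n).


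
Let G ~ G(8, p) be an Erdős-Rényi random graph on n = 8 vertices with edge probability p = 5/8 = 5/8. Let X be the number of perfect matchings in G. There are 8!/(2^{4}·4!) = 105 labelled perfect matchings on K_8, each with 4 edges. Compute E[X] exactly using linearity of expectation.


K_8 has 8!/(2^{4}·4!) = 105 labelled perfect matchings.
For each such perfect matching H, let X_H = 1 if all 4 edges of H are present in G. Then P[X_H = 1] = p^{4} = (5/8)^{4} = 625/4096.
By linearity: E[X] = Σ_H E[X_H] = 105 · p^{4} = 105 · 625/4096 = 65625/4096.
Numerically: E[X] ≈ 16.02.

E[X] = 105 · (5/8)^{4} = 65625/4096 ≈ 16.02.


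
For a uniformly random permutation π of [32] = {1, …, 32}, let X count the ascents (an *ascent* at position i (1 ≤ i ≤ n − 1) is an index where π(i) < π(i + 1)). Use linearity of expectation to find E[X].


Write X = Σ X_I over i = 1, …, 31, with X_I the indicator of one ascent.
There are 31 indicators.
For each fixed i, the pair (π(i), π(i+1)) is a uniformly random ordered pair of distinct values from {1, …, 32}; by symmetry P[π(i) < π(i+1)] = 1/2.
By linearity: E[X] = 31 · (1/2) = (32 − 1) · (1/2) = 31/2 ≈ 15.500.

E[X] = 31/2 = 15.500.
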